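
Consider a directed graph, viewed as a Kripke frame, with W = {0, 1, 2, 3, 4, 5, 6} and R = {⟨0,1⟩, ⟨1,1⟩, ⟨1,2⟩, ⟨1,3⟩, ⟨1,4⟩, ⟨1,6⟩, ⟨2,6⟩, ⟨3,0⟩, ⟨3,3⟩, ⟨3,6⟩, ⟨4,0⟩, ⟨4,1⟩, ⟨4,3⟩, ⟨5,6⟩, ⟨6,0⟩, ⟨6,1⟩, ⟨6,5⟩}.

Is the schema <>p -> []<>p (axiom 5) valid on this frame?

The schema 5 characterises exactly the Euclidean frames.
Euclidean: no — 1 R 2 and 1 R 3, but not 2 R 3.

No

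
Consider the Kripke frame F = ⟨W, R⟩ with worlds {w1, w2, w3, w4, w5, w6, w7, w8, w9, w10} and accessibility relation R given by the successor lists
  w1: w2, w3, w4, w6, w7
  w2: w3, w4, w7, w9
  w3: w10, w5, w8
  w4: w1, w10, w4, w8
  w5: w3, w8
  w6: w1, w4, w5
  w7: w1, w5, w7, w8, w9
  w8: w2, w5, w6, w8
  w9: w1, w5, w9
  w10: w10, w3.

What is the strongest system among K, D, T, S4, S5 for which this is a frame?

Serial (axiom D): yes — every world has a successor (e.g. w1 R w2).
Reflexive (axiom T): no — w1 is not related to itself.
Transitive (axiom 4): no — w1 R w2 and w2 R w9, but not w1 R w9.
Euclidean (axiom 5): no — w1 R w2 and w1 R w6, but not w2 R w6.
So F validates K, D; T would additionally require R to be reflexive. The strongest is D.

D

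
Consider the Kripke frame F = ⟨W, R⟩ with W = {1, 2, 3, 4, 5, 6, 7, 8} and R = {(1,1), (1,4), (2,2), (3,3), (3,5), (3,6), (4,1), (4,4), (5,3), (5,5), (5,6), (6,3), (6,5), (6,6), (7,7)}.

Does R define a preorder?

No

Reflexive: no — 8 is not related to itself.
Transitive: yes — every two-step R-path is closed by a direct edge.
So R is not a preorder.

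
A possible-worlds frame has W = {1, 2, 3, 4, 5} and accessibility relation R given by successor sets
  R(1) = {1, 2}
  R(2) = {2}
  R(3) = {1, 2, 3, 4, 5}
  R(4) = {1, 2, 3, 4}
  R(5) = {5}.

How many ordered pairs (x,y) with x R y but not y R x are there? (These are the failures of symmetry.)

6

Enumerating: (1,2), (3,1), (3,2), (3,5), (4,1), (4,2).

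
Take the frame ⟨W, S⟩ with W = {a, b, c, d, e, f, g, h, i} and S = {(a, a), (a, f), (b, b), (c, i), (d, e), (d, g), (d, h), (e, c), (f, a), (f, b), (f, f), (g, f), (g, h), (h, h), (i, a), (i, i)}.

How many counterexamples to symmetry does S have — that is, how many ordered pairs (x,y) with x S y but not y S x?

Enumerating: (c,i), (d,e), (d,g), (d,h), (e,c), (f,b), (g,f), (g,h), (i,a).

9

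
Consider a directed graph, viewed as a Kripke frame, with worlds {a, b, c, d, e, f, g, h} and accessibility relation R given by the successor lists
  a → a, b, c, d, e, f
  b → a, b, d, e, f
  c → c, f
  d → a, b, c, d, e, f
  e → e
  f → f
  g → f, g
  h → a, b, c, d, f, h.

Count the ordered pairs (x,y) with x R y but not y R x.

Enumerating: (a,c), (a,e), (a,f), (b,e), (b,f), (c,f), (d,c), (d,e), (d,f), (g,f), (h,a), (h,b), (h,c), (h,d), (h,f).

15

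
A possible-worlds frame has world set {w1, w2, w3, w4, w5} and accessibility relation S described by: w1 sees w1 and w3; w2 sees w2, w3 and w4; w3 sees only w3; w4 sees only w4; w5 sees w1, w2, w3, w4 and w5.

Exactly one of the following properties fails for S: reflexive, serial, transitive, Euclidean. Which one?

Euclidean

Reflexive: yes — every world is S-related to itself.
Serial: yes — every world has a successor (e.g. w1 S w1).
Transitive: yes — every two-step S-path is closed by a direct edge.
Euclidean: no — w2 S w3 and w2 S w4, but not w3 S w4.
Only Euclidean fails.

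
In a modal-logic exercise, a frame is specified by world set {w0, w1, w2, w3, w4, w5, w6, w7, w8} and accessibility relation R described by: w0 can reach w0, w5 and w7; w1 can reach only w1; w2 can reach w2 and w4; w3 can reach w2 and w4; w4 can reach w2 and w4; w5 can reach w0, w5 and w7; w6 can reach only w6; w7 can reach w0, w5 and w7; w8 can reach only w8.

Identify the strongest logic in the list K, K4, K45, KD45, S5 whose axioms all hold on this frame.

Transitive (axiom 4): yes — every two-step R-path is closed by a direct edge.
Euclidean (axiom 5): yes — any two successors of a common world are R-related.
Serial (axiom D): yes — every world has a successor (e.g. w0 R w0).
Reflexive (axiom T): no — w3 is not related to itself.
So F validates K, K4, K45, KD45; S5 would additionally require R to be reflexive. The strongest is KD45.

KD45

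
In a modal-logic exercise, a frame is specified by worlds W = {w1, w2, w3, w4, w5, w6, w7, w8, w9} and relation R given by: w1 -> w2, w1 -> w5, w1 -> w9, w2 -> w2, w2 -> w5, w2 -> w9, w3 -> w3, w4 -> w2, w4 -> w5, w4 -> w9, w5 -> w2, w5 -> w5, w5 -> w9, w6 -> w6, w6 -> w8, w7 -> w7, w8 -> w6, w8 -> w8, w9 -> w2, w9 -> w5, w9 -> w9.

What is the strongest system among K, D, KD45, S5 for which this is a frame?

Serial (axiom D): yes — every world has a successor (e.g. w1 R w2).
Euclidean (axiom 5): yes — any two successors of a common world are R-related.
Transitive (axiom 4): yes — every two-step R-path is closed by a direct edge.
Reflexive (axiom T): no — w1 is not related to itself.
So F validates K, D, KD45; S5 would additionally require R to be reflexive. The strongest is KD45.

KD45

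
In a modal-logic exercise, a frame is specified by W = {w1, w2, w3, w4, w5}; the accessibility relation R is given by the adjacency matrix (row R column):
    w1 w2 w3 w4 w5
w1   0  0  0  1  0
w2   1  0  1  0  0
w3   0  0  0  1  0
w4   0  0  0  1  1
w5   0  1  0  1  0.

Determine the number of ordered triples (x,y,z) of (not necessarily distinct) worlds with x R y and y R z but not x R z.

Enumerating: (w1,w4,w5), (w2,w1,w4), (w2,w3,w4), (w3,w4,w5), (w4,w5,w2), (w5,w2,w1), (w5,w2,w3), (w5,w4,w5).

8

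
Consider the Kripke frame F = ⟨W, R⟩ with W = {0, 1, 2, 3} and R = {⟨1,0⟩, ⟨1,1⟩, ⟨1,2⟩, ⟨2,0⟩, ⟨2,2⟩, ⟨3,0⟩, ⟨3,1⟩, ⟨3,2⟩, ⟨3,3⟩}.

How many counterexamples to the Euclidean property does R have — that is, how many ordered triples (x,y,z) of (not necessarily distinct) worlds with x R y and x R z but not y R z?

13

Enumerating: (1,0,0), (1,0,1), (1,0,2), (1,2,1), (2,0,0), (2,0,2), (3,0,0), (3,0,1), (3,0,2), (3,0,3), (3,1,3), (3,2,1), (3,2,3).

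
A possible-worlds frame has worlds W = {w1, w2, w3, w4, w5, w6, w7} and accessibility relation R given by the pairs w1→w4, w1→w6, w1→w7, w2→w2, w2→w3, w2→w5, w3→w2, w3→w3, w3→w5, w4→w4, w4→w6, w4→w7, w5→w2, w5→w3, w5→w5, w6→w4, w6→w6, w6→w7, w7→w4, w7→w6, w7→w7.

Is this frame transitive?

Yes

Transitive: yes — every two-step R-path is closed by a direct edge.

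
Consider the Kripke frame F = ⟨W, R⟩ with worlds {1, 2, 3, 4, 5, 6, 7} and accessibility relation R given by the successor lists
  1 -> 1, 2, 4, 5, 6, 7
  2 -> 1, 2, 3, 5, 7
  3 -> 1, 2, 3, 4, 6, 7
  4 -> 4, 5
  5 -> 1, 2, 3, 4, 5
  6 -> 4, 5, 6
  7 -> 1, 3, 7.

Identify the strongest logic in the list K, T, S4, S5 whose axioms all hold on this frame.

Reflexive (axiom T): yes — every world is R-related to itself.
Transitive (axiom 4): no — 1 R 2 and 2 R 3, but not 1 R 3.
Euclidean (axiom 5): no — 1 R 2 and 1 R 4, but not 2 R 4.
So F validates K, T; S4 would additionally require R to be transitive. The strongest is T.

T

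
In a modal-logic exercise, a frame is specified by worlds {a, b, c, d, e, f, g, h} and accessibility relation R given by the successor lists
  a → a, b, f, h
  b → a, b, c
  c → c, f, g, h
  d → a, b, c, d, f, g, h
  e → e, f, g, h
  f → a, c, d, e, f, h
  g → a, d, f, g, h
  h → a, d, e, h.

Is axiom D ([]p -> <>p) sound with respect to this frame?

The schema D characterises exactly the serial frames.
Serial: yes — every world has a successor (e.g. a R a).

Yes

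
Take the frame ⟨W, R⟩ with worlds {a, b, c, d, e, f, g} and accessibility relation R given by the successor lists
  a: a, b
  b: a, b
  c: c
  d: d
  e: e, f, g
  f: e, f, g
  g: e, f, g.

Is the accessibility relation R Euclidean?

Yes

Euclidean: yes — any two successors of a common world are R-related.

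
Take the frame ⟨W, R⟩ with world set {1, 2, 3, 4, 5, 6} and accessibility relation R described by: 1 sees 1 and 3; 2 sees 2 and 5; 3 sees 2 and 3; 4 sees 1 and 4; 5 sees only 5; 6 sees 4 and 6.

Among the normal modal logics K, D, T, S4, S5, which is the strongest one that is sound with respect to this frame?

T

Serial (axiom D): yes — every world has a successor (e.g. 1 R 1).
Reflexive (axiom T): yes — every world is R-related to itself.
Transitive (axiom 4): no — 1 R 3 and 3 R 2, but not 1 R 2.
Euclidean (axiom 5): no — 1 R 3 and 1 R 1, but not 3 R 1.
So F validates K, D, T; S4 would additionally require R to be transitive. The strongest is T.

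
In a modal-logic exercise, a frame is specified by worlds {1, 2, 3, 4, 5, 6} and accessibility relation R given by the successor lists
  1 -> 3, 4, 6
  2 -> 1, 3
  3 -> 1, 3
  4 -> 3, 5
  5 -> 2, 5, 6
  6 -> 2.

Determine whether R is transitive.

Transitive: no — 1 R 4 and 4 R 5, but not 1 R 5.

No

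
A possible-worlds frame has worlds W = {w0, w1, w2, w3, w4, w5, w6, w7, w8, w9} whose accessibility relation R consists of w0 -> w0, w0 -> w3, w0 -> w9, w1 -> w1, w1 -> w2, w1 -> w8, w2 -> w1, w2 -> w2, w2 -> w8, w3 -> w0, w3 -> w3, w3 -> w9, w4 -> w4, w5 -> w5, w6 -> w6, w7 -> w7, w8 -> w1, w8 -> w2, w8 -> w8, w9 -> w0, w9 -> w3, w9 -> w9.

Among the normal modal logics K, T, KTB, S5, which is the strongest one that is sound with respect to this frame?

Reflexive (axiom T): yes — every world is R-related to itself.
Symmetric (axiom B): yes — every pair in R has its reverse in R.
Euclidean (axiom 5): yes — any two successors of a common world are R-related.
So F validates K, T, KTB, S5. The strongest is S5.

S5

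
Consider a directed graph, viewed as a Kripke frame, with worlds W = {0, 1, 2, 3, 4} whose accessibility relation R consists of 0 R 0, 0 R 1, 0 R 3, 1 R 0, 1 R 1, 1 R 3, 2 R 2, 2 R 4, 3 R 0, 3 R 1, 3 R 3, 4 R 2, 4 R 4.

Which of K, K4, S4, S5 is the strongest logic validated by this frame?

Transitive (axiom 4): yes — every two-step R-path is closed by a direct edge.
Reflexive (axiom T): yes — every world is R-related to itself.
Euclidean (axiom 5): yes — any two successors of a common world are R-related.
So F validates K, K4, S4, S5. The strongest is S5.

S5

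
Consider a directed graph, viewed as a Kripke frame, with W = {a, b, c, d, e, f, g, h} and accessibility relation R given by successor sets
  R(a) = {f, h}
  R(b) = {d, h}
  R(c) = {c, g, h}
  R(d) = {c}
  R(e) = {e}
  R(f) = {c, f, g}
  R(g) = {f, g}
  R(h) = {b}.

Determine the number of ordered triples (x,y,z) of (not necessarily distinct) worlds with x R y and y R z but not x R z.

13

Enumerating: (a,f,c), (a,f,g), (a,h,b), (b,d,c), (b,h,b), (c,g,f), (c,h,b), (d,c,g), (d,c,h), (f,c,h), (g,f,c), (h,b,d), (h,b,h).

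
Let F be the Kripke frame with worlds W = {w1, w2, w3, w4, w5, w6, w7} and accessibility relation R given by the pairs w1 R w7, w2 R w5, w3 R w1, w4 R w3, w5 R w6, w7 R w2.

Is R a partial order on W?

Reflexive: no — w1 is not related to itself.
Transitive: no — w1 R w7 and w7 R w2, but not w1 R w2.
Antisymmetric: yes — no distinct pair is related both ways.
So R is not a partial order.

No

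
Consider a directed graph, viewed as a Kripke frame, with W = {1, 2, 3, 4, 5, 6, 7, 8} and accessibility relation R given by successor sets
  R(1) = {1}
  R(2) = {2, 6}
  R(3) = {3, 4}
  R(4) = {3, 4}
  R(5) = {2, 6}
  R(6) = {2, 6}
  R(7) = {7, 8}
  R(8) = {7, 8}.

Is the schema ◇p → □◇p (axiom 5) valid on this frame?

Yes

Axiom 5 corresponds to the accessibility relation being Euclidean.
Euclidean: yes — any two successors of a common world are R-related.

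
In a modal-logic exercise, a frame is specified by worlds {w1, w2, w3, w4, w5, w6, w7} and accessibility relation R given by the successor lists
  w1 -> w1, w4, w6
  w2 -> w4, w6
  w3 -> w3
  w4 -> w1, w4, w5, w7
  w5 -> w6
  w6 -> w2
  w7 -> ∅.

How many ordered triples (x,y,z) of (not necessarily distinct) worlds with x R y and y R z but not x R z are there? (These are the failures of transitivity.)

12

Enumerating: (w1,w4,w5), (w1,w4,w7), (w1,w6,w2), (w2,w4,w1), (w2,w4,w5), (w2,w4,w7), (w2,w6,w2), (w4,w1,w6), (w4,w5,w6), (w5,w6,w2), (w6,w2,w4), (w6,w2,w6).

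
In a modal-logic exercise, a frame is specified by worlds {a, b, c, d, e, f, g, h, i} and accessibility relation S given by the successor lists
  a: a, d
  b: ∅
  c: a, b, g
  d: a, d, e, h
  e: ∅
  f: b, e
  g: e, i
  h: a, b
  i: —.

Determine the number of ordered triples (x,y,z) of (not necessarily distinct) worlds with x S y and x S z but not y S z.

Enumerating: (c,a,b), (c,a,g), (c,b,a), (c,b,b), (c,b,g), (c,g,a), (c,g,b), (c,g,g), (d,a,e), (d,a,h), (d,e,a), (d,e,d), … and 16 more.
Total: 28.

28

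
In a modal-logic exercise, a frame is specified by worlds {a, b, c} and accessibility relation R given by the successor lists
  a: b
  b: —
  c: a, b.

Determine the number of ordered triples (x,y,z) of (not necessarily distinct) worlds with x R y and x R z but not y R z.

Enumerating: (a,b,b), (c,a,a), (c,b,a), (c,b,b).

4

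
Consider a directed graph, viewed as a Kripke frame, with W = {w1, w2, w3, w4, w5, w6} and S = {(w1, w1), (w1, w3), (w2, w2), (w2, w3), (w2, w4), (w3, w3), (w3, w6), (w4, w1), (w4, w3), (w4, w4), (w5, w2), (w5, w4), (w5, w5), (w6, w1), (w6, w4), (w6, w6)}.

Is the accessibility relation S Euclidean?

No

Euclidean: no — w2 S w3 and w2 S w4, but not w3 S w4.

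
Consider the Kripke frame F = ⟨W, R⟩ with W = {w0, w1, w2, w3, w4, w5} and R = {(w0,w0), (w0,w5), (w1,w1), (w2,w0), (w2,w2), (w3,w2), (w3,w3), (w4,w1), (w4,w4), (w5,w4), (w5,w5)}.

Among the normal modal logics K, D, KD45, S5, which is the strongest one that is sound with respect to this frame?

Serial (axiom D): yes — every world has a successor (e.g. w0 R w0).
Euclidean (axiom 5): no — w0 R w5 and w0 R w0, but not w5 R w0.
Transitive (axiom 4): no — w0 R w5 and w5 R w4, but not w0 R w4.
Reflexive (axiom T): yes — every world is R-related to itself.
So F validates K, D; KD45 would additionally require R to be Euclidean and transitive. The strongest is D.

D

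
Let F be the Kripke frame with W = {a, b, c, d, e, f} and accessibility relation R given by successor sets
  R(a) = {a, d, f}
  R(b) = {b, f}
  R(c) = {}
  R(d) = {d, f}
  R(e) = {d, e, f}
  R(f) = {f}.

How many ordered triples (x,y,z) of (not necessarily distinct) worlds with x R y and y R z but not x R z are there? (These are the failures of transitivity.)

0

R is transitive; there are no such tuples.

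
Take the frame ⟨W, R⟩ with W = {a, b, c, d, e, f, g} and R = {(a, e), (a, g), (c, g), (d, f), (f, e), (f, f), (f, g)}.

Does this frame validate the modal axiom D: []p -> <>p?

Axiom D corresponds to the accessibility relation being serial.
Serial: no — b has no R-successor.

No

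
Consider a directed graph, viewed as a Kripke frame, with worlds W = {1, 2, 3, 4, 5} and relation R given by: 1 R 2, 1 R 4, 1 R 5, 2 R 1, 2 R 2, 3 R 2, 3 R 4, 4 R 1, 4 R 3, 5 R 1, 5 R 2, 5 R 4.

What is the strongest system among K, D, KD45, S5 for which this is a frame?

Serial (axiom D): yes — every world has a successor (e.g. 1 R 2).
Euclidean (axiom 5): no — 1 R 2 and 1 R 4, but not 2 R 4.
Transitive (axiom 4): no — 1 R 4 and 4 R 3, but not 1 R 3.
Reflexive (axiom T): no — 1 is not related to itself.
So F validates K, D; KD45 would additionally require R to be Euclidean and transitive. The strongest is D.

D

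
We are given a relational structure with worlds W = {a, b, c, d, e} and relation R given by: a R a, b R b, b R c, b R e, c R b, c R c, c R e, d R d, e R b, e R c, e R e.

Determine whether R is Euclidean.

Yes

Euclidean: yes — any two successors of a common world are R-related.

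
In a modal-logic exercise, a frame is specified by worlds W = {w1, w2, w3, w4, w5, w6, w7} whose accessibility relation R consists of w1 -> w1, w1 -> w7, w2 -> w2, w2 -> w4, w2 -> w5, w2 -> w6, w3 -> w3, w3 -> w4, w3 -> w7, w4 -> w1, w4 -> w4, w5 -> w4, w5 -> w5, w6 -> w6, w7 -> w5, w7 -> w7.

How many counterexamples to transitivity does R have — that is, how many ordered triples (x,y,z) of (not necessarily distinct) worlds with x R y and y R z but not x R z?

Enumerating: (w1,w7,w5), (w2,w4,w1), (w3,w4,w1), (w3,w7,w5), (w4,w1,w7), (w5,w4,w1), (w7,w5,w4).

7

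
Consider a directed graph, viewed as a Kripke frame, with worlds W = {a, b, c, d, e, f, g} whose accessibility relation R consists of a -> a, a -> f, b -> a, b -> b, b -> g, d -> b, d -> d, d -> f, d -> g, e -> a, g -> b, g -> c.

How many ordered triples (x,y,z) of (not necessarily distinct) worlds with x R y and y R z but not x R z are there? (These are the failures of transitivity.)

Enumerating: (b,a,f), (b,g,c), (d,b,a), (d,g,c), (e,a,f), (g,b,a), (g,b,g).

7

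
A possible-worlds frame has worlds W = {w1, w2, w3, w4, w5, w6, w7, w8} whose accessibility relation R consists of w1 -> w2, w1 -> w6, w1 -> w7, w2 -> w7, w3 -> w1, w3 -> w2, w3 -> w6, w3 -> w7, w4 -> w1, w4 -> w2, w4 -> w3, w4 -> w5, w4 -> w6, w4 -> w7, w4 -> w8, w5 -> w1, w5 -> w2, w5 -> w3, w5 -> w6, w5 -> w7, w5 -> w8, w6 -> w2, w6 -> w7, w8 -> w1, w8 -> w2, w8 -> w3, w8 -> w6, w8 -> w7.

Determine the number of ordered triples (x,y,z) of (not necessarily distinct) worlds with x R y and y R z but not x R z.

R is transitive; there are no such tuples.

0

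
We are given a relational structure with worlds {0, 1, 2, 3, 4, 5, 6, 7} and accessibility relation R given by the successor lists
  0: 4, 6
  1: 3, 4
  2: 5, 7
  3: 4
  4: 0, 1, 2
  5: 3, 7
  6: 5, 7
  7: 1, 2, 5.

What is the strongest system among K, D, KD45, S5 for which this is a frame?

Serial (axiom D): yes — every world has a successor (e.g. 0 R 4).
Euclidean (axiom 5): no — 0 R 4 and 0 R 6, but not 4 R 6.
Transitive (axiom 4): no — 0 R 4 and 4 R 1, but not 0 R 1.
Reflexive (axiom T): no — 0 is not related to itself.
So F validates K, D; KD45 would additionally require R to be Euclidean and transitive. The strongest is D.

D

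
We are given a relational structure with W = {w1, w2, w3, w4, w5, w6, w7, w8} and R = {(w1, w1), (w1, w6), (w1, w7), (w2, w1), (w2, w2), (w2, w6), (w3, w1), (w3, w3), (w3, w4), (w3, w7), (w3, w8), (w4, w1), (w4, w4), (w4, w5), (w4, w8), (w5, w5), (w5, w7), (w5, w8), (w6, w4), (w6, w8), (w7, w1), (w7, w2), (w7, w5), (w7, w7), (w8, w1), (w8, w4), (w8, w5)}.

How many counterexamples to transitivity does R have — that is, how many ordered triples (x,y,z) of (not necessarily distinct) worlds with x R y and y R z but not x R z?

Enumerating: (w1,w6,w4), (w1,w6,w8), (w1,w7,w2), (w1,w7,w5), (w2,w1,w7), (w2,w6,w4), (w2,w6,w8), (w3,w1,w6), (w3,w4,w5), (w3,w7,w2), (w3,w7,w5), (w3,w8,w5), … and 19 more.
Total: 31.

31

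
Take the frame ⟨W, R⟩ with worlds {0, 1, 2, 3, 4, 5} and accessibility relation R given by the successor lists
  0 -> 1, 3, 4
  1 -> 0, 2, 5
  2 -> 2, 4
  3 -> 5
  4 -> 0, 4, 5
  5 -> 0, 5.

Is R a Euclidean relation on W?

Euclidean: no — 0 R 1 and 0 R 3, but not 1 R 3.

No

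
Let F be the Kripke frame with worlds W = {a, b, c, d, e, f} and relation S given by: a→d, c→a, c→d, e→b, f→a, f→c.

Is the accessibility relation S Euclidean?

No

Euclidean: no — c S d and c S a, but not d S a.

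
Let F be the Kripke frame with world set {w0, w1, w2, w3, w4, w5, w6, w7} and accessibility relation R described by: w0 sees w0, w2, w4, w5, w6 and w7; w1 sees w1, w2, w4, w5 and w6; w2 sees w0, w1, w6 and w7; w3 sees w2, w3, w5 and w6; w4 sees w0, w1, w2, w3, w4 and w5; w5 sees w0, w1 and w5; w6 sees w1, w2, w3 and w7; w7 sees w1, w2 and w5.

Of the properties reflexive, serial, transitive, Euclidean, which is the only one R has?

Reflexive: no — w2 is not related to itself.
Serial: yes — every world has a successor (e.g. w0 R w0).
Transitive: no — w0 R w2 and w2 R w1, but not w0 R w1.
Euclidean: no — w0 R w2 and w0 R w4, but not w2 R w4.
Only serial holds.

serial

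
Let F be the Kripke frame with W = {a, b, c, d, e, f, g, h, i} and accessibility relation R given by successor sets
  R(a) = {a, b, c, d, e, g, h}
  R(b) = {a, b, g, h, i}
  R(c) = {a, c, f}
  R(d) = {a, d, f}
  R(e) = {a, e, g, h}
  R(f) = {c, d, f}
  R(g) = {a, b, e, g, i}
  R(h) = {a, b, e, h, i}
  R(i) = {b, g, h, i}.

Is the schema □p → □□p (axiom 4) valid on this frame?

By correspondence theory, 4 is valid on a frame iff R is transitive.
Transitive: no — a R b and b R i, but not a R i.

No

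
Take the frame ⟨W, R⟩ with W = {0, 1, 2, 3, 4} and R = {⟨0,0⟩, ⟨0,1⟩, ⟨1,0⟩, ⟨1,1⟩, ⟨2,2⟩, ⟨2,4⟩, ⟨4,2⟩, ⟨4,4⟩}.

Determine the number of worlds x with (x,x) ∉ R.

Enumerating: 3.

1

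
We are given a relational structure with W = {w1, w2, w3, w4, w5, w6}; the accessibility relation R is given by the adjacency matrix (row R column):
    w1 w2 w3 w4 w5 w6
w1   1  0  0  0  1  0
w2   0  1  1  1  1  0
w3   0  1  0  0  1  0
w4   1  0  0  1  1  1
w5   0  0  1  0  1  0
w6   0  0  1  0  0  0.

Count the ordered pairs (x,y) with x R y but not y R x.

7

Enumerating: (w1,w5), (w2,w4), (w2,w5), (w4,w1), (w4,w5), (w4,w6), (w6,w3).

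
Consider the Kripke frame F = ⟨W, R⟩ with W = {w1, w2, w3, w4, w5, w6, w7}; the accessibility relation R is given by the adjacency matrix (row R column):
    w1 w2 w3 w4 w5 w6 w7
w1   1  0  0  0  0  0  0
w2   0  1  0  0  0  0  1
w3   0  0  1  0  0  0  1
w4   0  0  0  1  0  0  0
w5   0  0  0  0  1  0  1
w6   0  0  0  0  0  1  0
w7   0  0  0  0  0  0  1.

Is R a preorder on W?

Reflexive: yes — every world is R-related to itself.
Transitive: yes — every two-step R-path is closed by a direct edge.
So R is a preorder.

Yes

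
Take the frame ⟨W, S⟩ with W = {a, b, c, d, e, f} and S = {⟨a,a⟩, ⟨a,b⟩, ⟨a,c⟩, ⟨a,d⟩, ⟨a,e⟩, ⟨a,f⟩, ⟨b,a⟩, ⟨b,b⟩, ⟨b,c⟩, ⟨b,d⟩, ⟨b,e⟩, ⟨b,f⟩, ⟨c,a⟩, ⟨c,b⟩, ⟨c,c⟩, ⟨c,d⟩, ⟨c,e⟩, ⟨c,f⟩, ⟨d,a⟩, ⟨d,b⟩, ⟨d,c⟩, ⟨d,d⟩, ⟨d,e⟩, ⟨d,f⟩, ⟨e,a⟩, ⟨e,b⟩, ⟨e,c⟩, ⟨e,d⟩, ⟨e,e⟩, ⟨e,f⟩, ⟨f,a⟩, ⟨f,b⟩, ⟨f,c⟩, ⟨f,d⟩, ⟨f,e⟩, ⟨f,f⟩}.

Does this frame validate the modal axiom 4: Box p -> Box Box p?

Yes

The schema 4 characterises exactly the transitive frames.
Transitive: yes — every two-step S-path is closed by a direct edge.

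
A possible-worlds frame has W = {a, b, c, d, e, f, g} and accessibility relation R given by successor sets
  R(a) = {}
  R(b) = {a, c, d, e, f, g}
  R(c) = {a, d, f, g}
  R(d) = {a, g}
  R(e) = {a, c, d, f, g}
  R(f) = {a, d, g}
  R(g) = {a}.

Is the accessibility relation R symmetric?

No

Symmetric: no — b R a but not a R b.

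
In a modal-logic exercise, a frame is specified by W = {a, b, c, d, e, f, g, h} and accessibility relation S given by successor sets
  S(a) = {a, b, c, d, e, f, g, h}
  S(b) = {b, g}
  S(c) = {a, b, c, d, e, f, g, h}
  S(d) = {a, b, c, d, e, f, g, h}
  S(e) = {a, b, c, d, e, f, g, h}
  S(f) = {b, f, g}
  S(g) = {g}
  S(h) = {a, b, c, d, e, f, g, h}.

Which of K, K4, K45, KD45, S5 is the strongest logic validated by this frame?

Transitive (axiom 4): yes — every two-step S-path is closed by a direct edge.
Euclidean (axiom 5): no — a S b and a S c, but not b S c.
Serial (axiom D): yes — every world has a successor (e.g. a S a).
Reflexive (axiom T): yes — every world is S-related to itself.
So F validates K, K4; K45 would additionally require S to be Euclidean. The strongest is K4.

K4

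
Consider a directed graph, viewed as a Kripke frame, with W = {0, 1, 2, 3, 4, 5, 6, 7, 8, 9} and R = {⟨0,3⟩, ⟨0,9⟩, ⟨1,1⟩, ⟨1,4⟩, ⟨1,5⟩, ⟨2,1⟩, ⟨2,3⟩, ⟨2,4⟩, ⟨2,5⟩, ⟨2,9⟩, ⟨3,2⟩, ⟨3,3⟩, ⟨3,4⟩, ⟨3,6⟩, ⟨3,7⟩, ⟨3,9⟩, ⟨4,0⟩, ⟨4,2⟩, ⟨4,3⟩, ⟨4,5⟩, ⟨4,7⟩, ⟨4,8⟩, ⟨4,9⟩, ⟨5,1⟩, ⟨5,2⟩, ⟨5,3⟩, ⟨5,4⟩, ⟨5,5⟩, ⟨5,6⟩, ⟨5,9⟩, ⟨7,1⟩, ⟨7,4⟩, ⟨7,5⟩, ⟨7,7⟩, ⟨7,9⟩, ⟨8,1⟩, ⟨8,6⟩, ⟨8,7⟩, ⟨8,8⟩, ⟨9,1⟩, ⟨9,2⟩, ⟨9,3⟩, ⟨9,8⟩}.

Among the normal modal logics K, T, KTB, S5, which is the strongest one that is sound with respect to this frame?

K

Reflexive (axiom T): no — 0 is not related to itself.
Symmetric (axiom B): no — 0 R 3 but not 3 R 0.
Euclidean (axiom 5): no — 2 R 1 and 2 R 3, but not 1 R 3.
So F validates K; T would additionally require R to be reflexive. The strongest is K.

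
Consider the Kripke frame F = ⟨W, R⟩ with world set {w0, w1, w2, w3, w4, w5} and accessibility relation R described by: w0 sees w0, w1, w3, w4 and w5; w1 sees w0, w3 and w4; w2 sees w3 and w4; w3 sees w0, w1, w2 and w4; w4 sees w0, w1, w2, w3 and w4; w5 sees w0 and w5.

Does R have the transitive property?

No

Transitive: no — w0 R w3 and w3 R w2, but not w0 R w2.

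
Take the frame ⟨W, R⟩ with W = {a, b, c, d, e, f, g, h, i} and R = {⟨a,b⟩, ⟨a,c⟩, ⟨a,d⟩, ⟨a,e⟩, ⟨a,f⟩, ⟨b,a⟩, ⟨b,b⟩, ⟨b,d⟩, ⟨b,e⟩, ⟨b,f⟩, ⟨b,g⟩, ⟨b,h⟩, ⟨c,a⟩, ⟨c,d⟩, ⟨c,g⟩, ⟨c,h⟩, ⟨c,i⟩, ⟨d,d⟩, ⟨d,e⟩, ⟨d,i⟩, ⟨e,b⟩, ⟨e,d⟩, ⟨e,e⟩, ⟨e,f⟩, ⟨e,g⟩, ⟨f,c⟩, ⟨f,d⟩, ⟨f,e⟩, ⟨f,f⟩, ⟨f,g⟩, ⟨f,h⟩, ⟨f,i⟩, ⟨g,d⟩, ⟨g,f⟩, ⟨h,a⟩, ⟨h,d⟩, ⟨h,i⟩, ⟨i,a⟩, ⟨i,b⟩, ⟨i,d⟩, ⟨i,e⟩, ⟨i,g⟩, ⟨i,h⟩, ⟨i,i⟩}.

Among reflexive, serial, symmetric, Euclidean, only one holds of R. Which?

Reflexive: no — a is not related to itself.
Serial: yes — every world has a successor (e.g. a R b).
Symmetric: no — a R d but not d R a.
Euclidean: no — a R b and a R c, but not b R c.
Only serial holds.

serial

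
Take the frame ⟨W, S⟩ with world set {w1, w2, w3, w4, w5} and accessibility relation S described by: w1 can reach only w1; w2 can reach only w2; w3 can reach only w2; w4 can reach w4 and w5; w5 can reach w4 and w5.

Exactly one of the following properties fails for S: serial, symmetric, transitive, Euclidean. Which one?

Serial: yes — every world has a successor (e.g. w1 S w1).
Symmetric: no — w3 S w2 but not w2 S w3.
Transitive: yes — every two-step S-path is closed by a direct edge.
Euclidean: yes — any two successors of a common world are S-related.
Only symmetric fails.

symmetric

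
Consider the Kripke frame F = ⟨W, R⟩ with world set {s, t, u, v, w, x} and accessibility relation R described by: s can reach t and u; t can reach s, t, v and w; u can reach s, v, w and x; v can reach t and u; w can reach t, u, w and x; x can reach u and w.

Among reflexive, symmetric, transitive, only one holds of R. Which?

symmetric

Reflexive: no — s is not related to itself.
Symmetric: yes — every pair in R has its reverse in R.
Transitive: no — s R t and t R v, but not s R v.
Only symmetric holds.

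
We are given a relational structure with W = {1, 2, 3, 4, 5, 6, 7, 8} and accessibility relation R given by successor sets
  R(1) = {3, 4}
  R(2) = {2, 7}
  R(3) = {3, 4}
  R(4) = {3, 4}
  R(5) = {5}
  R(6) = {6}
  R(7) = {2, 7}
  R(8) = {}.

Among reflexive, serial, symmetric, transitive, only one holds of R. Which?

transitive

Reflexive: no — 1 is not related to itself.
Serial: no — 8 has no R-successor.
Symmetric: no — 1 R 3 but not 3 R 1.
Transitive: yes — every two-step R-path is closed by a direct edge.
Only transitive holds.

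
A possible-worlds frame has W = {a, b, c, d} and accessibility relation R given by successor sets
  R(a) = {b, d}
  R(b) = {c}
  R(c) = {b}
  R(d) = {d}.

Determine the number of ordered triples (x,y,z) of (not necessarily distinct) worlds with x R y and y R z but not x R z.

3

Enumerating: (a,b,c), (b,c,b), (c,b,c).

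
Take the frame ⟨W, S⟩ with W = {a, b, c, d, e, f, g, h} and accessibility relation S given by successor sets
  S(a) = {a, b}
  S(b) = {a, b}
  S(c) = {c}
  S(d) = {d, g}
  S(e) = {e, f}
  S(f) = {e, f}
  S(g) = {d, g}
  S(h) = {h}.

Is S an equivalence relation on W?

Reflexive: yes — every world is S-related to itself.
Symmetric: yes — every pair in S has its reverse in S.
Transitive: yes — every two-step S-path is closed by a direct edge.
So S is an equivalence relation.

Yes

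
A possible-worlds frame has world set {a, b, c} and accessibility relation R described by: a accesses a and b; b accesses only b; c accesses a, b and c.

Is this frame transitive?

Yes

Transitive: yes — every two-step R-path is closed by a direct edge.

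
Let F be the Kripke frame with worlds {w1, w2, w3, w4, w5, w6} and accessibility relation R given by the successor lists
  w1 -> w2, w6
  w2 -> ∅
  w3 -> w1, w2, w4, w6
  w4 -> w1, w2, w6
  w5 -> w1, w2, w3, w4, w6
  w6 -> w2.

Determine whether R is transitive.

Transitive: yes — every two-step R-path is closed by a direct edge.

Yes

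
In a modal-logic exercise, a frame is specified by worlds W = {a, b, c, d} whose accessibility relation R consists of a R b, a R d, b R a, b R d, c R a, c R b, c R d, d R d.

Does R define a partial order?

No

Reflexive: no — a is not related to itself.
Transitive: no — a R b and b R a, but not a R a.
Antisymmetric: no — a R b and b R a with a ≠ b.
So R is not a partial order.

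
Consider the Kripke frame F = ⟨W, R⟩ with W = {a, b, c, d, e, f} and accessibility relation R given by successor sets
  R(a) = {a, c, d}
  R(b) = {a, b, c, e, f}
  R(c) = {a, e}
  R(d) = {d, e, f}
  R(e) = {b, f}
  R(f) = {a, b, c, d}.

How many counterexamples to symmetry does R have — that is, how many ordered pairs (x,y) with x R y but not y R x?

Enumerating: (a,d), (b,a), (b,c), (c,e), (d,e), (e,f), (f,a), (f,c).

8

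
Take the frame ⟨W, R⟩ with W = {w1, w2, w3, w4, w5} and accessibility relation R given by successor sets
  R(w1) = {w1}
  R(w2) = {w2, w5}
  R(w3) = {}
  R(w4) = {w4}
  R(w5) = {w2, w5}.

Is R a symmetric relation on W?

Yes

Symmetric: yes — every pair in R has its reverse in R.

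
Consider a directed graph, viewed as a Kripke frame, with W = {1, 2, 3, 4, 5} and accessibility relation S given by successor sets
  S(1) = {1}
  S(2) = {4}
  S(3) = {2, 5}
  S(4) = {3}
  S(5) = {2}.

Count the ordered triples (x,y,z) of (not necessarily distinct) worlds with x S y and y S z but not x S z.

5

Enumerating: (2,4,3), (3,2,4), (4,3,2), (4,3,5), (5,2,4).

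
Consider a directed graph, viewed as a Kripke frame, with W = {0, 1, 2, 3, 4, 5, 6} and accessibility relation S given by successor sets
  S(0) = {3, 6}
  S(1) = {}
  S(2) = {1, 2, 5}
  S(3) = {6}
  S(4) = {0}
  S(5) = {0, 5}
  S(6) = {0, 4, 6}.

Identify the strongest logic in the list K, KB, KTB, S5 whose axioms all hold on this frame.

K

Symmetric (axiom B): no — 0 S 3 but not 3 S 0.
Reflexive (axiom T): no — 0 is not related to itself.
Euclidean (axiom 5): no — 0 S 6 and 0 S 3, but not 6 S 3.
So F validates K; KB would additionally require S to be symmetric. The strongest is K.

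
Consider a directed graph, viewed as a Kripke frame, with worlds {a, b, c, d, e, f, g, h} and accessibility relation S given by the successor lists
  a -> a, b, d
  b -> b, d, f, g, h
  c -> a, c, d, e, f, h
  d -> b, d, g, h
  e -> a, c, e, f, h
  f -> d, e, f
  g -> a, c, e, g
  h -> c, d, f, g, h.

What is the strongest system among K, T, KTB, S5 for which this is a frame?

T

Reflexive (axiom T): yes — every world is S-related to itself.
Symmetric (axiom B): no — a S b but not b S a.
Euclidean (axiom 5): no — b S d and b S f, but not d S f.
So F validates K, T; KTB would additionally require S to be symmetric. The strongest is T.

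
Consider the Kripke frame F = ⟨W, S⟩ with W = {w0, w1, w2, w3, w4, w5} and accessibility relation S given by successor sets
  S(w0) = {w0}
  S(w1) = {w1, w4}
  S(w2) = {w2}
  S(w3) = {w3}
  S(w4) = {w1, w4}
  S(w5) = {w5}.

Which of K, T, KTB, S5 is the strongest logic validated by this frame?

Reflexive (axiom T): yes — every world is S-related to itself.
Symmetric (axiom B): yes — every pair in S has its reverse in S.
Euclidean (axiom 5): yes — any two successors of a common world are S-related.
So F validates K, T, KTB, S5. The strongest is S5.

S5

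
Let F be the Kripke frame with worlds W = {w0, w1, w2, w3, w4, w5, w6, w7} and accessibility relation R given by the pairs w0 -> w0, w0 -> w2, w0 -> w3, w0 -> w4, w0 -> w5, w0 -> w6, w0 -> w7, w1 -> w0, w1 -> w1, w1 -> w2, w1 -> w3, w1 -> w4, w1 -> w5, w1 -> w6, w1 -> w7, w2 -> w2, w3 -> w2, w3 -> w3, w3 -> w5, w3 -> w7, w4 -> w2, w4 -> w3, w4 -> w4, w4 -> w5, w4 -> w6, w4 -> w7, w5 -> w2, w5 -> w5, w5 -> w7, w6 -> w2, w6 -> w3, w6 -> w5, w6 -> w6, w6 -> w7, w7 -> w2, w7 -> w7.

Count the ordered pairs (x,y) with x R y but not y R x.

Enumerating: (w0,w2), (w0,w3), (w0,w4), (w0,w5), (w0,w6), (w0,w7), (w1,w0), (w1,w2), (w1,w3), (w1,w4), (w1,w5), (w1,w6), … and 16 more.
Total: 28.

28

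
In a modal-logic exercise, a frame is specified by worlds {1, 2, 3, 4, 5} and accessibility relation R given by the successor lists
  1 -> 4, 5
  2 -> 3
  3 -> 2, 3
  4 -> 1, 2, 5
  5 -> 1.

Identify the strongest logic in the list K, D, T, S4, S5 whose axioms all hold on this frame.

Serial (axiom D): yes — every world has a successor (e.g. 1 R 4).
Reflexive (axiom T): no — 1 is not related to itself.
Transitive (axiom 4): no — 1 R 4 and 4 R 2, but not 1 R 2.
Euclidean (axiom 5): no — 1 R 5 and 1 R 4, but not 5 R 4.
So F validates K, D; T would additionally require R to be reflexive. The strongest is D.

D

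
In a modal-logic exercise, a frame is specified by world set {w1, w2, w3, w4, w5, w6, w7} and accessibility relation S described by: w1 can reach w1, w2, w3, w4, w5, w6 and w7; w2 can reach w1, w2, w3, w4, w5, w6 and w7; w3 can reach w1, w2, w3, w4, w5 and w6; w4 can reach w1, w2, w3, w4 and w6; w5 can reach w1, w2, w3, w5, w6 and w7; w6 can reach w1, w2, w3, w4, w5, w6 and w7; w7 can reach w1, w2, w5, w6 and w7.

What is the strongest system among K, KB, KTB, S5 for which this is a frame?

KTB

Symmetric (axiom B): yes — every pair in S has its reverse in S.
Reflexive (axiom T): yes — every world is S-related to itself.
Euclidean (axiom 5): no — w1 S w3 and w1 S w7, but not w3 S w7.
So F validates K, KB, KTB; S5 would additionally require S to be Euclidean. The strongest is KTB.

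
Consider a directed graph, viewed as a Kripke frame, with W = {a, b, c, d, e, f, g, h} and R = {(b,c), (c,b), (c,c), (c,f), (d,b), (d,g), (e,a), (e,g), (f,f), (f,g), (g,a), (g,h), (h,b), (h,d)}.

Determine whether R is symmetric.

Symmetric: no — c R f but not f R c.

No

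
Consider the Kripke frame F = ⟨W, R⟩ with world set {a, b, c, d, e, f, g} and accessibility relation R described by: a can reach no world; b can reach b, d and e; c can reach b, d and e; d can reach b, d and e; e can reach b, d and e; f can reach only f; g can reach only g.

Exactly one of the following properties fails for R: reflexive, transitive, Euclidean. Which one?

reflexive

Reflexive: no — a is not related to itself.
Transitive: yes — every two-step R-path is closed by a direct edge.
Euclidean: yes — any two successors of a common world are R-related.
Only reflexive fails.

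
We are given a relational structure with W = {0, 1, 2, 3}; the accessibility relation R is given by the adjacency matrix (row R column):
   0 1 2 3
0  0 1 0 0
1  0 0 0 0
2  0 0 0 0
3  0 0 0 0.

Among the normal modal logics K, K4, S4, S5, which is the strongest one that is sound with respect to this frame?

K4

Transitive (axiom 4): yes — every two-step R-path is closed by a direct edge.
Reflexive (axiom T): no — 0 is not related to itself.
Euclidean (axiom 5): no — 0 R 1 and 0 R 1, but not 1 R 1.
So F validates K, K4; S4 would additionally require R to be reflexive. The strongest is K4.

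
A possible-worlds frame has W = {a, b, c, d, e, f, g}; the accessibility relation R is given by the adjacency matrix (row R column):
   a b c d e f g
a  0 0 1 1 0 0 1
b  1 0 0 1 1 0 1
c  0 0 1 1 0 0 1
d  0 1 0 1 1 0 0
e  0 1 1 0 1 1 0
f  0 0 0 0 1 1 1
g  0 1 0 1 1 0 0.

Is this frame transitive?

Transitive: no — a R d and d R b, but not a R b.

No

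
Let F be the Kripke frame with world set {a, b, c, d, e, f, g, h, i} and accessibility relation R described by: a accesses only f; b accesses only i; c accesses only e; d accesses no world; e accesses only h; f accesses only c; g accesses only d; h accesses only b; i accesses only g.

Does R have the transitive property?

No

Transitive: no — a R f and f R c, but not a R c.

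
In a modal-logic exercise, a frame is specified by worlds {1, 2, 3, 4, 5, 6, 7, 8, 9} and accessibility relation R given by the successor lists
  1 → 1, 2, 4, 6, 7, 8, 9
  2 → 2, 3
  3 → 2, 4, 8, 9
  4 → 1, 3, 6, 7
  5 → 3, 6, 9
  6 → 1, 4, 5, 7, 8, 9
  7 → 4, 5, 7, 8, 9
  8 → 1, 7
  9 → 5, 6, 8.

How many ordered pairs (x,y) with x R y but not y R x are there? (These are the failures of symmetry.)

Enumerating: (1,2), (1,7), (1,9), (3,8), (3,9), (5,3), (6,7), (6,8), (7,5), (7,9), (9,8).

11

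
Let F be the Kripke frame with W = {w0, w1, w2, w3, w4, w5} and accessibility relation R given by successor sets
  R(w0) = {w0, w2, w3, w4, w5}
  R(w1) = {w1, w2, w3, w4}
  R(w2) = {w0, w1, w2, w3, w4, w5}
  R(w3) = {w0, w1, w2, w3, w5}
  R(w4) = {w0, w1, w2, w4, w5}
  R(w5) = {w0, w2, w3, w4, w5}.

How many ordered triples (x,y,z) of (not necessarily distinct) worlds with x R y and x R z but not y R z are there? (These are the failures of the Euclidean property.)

Enumerating: (w0,w3,w4), (w0,w4,w3), (w1,w3,w4), (w1,w4,w3), (w2,w0,w1), (w2,w1,w0), (w2,w1,w5), (w2,w3,w4), (w2,w4,w3), (w2,w5,w1), (w3,w0,w1), (w3,w1,w0), … and 8 more.
Total: 20.

20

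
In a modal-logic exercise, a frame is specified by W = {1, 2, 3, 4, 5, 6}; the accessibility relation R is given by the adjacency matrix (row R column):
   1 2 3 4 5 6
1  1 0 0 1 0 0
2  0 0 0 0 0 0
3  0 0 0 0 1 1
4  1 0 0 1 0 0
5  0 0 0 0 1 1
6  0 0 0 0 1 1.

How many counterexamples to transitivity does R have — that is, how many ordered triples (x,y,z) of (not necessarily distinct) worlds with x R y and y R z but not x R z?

R is transitive; there are no such tuples.

0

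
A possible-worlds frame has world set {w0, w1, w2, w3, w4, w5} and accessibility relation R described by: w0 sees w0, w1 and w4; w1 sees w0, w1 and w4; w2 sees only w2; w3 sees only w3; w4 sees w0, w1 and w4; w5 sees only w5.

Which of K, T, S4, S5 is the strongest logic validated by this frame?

Reflexive (axiom T): yes — every world is R-related to itself.
Transitive (axiom 4): yes — every two-step R-path is closed by a direct edge.
Euclidean (axiom 5): yes — any two successors of a common world are R-related.
So F validates K, T, S4, S5. The strongest is S5.

S5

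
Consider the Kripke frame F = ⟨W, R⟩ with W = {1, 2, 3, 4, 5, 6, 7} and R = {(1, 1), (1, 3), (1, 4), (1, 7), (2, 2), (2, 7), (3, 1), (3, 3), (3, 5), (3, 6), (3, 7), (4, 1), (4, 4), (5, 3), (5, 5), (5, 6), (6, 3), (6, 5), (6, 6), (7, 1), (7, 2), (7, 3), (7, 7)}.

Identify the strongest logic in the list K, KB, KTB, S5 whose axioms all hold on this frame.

KTB

Symmetric (axiom B): yes — every pair in R has its reverse in R.
Reflexive (axiom T): yes — every world is R-related to itself.
Euclidean (axiom 5): no — 1 R 3 and 1 R 4, but not 3 R 4.
So F validates K, KB, KTB; S5 would additionally require R to be Euclidean. The strongest is KTB.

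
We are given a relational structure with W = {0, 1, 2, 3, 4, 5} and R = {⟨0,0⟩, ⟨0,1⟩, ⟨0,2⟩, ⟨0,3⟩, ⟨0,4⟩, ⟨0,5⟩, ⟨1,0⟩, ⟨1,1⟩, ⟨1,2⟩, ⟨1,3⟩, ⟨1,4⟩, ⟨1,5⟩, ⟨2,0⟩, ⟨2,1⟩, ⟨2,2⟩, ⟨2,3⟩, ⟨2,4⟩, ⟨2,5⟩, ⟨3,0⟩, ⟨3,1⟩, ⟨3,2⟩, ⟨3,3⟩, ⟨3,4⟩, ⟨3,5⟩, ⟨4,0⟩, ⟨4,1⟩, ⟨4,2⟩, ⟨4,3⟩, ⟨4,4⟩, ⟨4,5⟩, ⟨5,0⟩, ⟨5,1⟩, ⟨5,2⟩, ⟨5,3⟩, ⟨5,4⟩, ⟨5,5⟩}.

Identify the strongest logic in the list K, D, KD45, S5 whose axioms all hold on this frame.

Serial (axiom D): yes — every world has a successor (e.g. 0 R 0).
Euclidean (axiom 5): yes — any two successors of a common world are R-related.
Transitive (axiom 4): yes — every two-step R-path is closed by a direct edge.
Reflexive (axiom T): yes — every world is R-related to itself.
So F validates K, D, KD45, S5. The strongest is S5.

S5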